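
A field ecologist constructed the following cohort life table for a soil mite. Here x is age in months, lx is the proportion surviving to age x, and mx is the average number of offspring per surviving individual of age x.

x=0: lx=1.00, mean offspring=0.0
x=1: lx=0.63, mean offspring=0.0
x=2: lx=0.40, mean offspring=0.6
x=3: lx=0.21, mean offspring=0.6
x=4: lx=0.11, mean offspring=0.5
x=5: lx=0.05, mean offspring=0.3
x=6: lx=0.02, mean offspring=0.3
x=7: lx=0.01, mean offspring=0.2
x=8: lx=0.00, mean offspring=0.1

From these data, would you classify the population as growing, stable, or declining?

R0 = Σ lx·mx = 0 + 0 + 0.24 + 0.126 + 0.055 + 0.015 + 0.006 + 0.002 + 0 = 0.444
R0 < 1, so the population is declining.

declining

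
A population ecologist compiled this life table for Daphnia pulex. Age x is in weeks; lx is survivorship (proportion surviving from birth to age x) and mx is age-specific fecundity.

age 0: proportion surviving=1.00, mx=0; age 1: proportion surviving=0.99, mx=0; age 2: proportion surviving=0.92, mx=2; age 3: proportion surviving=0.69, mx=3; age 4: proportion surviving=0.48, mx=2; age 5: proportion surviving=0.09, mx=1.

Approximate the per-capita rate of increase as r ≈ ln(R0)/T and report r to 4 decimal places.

0.5602

R0 = Σ lx·mx = 0 + 0 + 1.84 + 2.07 + 0.96 + 0.09 = 4.96
Σ x·lx·mx = 14.18; T = 14.18/4.96 = 2.85887…
r ≈ ln(R0)/T = ln(4.96)/2.85887… = 0.560153… → 0.5602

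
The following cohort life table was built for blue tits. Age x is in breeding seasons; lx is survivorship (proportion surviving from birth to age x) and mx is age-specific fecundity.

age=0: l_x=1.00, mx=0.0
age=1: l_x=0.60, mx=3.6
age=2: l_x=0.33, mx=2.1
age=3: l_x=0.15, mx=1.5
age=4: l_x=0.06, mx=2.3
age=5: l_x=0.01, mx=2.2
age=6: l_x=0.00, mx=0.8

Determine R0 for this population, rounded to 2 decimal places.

lx·mx by age: 0, 2.16, 0.693, 0.225, 0.138, 0.022, 0
R0 = Σ lx·mx = 3.238 → 3.24

3.24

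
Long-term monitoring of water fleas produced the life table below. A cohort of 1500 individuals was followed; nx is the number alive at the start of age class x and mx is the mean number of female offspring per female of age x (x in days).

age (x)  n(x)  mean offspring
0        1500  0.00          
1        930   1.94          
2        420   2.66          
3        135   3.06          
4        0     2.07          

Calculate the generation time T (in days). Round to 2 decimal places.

1.58

lx = nx/n0 = nx/1500: 1, 0.62, 0.28, 0.09, 0
lx·mx: 0, 1.2028, 0.7448, 0.2754, 0 → R0 = 2.223
x·lx·mx: 0, 1.2028, 1.4896, 0.8262, 0 → Σ = 3.5186
T = 3.5186 / 2.223 = 1.582816… → 1.58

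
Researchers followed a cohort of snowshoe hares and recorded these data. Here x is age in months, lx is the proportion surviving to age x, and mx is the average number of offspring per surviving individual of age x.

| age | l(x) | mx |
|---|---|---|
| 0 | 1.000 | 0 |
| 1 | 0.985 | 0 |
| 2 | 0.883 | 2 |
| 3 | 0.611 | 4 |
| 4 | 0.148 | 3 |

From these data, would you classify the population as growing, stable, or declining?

R0 = Σ lx·mx = 0 + 0 + 1.766 + 2.444 + 0.444 = 4.654
R0 > 1, so the population is growing.

growing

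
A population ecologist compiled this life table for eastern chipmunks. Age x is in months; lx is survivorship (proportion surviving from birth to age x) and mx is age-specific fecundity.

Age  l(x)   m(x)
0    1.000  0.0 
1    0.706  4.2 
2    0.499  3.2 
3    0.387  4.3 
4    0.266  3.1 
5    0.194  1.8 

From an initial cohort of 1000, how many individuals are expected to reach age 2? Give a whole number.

499

Expected survivors = N0 · l_2 = 1000 × 0.499 = 499 → 499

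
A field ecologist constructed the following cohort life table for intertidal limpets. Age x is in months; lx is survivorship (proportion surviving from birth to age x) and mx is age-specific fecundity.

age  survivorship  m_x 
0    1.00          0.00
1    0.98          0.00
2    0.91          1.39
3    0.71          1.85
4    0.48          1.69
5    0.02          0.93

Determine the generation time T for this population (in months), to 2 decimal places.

2.88

lx·mx: 0, 0, 1.2649, 1.3135, 0.8112, 0.0186 → R0 = 3.4082
x·lx·mx: 0, 0, 2.5298, 3.9405, 3.2448, 0.093 → Σ = 9.8081
T = 9.8081 / 3.4082 = 2.877795… → 2.88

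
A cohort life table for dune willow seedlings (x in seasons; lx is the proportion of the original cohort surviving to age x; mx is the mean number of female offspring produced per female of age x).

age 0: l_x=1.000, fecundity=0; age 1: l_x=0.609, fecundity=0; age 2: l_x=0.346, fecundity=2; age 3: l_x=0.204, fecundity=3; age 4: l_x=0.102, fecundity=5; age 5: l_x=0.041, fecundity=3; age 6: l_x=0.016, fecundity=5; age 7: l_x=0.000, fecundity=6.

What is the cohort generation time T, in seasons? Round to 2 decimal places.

3.15

lx·mx: 0, 0, 0.692, 0.612, 0.51, 0.123, 0.08, 0 → R0 = 2.017
x·lx·mx: 0, 0, 1.384, 1.836, 2.04, 0.615, 0.48, 0 → Σ = 6.355
T = 6.355 / 2.017 = 3.150719… → 3.15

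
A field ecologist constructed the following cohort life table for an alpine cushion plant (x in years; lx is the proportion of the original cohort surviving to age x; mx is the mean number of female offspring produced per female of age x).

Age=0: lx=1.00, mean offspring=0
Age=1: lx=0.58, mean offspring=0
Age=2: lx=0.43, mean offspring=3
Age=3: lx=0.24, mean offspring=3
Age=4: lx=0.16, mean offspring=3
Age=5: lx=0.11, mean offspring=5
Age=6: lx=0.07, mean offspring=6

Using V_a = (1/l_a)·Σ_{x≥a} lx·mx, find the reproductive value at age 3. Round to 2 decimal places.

lx·mx for x ≥ 3: 0.72, 0.48, 0.55, 0.42 → sum = 2.17
V_3 = 2.17 / l_3 = 2.17 / 0.24 = 9.041667… → 9.04

9.04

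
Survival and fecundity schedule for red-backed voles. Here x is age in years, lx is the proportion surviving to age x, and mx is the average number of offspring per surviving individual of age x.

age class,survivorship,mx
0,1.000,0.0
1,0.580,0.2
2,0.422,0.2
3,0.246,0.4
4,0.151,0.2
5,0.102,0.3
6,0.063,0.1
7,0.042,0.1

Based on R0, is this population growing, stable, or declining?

declining

R0 = Σ lx·mx = 0 + 0.116 + 0.0844 + 0.0984 + 0.0302 + 0.0306 + 0.0063 + 0.0042 = 0.3701
R0 < 1, so the population is declining.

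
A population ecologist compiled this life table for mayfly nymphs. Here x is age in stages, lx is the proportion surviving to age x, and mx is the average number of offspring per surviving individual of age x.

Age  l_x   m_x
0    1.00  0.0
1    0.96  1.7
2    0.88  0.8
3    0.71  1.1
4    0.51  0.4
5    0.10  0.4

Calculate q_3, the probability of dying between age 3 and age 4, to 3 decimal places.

0.282

q_3 = (l_3 − l_4) / l_3 = (0.71 − 0.51) / 0.71
     = 0.2 / 0.71 = 0.28169… → 0.282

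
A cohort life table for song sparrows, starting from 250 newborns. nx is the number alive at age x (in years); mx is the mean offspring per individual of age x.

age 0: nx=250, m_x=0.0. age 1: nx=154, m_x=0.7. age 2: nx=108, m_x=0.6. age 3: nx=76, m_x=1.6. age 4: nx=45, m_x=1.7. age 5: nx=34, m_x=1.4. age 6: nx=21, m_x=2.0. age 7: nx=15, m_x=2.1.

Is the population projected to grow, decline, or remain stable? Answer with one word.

lx = nx/n0 = nx/250: 1, 0.616, 0.432, 0.304, 0.18, 0.136, 0.084, 0.06
R0 = Σ lx·mx = 0 + 0.4312 + 0.2592 + 0.4864 + 0.306 + 0.1904 + 0.168 + 0.126 = 1.9672
R0 > 1, so the population is growing.

growing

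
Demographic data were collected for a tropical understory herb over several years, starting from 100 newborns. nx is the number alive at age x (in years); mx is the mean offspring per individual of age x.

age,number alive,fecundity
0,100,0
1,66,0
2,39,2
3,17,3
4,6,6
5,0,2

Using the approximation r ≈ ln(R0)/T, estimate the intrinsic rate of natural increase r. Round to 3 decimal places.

lx = nx/n0 = nx/100: 1, 0.66, 0.39, 0.17, 0.06, 0
R0 = Σ lx·mx = 0 + 0 + 0.78 + 0.51 + 0.36 + 0 = 1.65
Σ x·lx·mx = 4.53; T = 4.53/1.65 = 2.74545…
r ≈ ln(R0)/T = ln(1.65)/2.74545… = 0.1824… → 0.182

0.182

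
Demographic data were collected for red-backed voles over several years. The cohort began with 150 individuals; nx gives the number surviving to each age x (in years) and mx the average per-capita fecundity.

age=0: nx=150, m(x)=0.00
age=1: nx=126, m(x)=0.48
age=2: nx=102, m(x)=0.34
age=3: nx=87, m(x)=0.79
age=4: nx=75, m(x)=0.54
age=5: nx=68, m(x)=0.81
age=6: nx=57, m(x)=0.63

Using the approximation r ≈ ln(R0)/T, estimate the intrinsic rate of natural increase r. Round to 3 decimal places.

0.202

lx = nx/n0 = nx/150: 1, 0.84, 0.68, 0.58, 0.5, 0.45333…, 0.38
R0 = Σ lx·mx = 0 + 0.4032 + 0.2312 + 0.4582 + 0.27 + 0.3672… + 0.2394 = 1.9692…
Σ x·lx·mx = 6.5926…; T = 6.5926…/1.9692… = 3.34786…
r ≈ ln(R0)/T = ln(1.9692…)/3.34786… = 0.20241… → 0.202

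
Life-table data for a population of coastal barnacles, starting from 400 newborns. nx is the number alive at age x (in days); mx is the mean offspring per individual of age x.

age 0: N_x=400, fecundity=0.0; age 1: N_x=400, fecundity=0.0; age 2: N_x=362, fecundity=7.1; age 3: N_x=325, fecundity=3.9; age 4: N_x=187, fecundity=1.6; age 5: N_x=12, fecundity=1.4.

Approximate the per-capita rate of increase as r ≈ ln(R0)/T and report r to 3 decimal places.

lx = nx/n0 = nx/400: 1, 1, 0.905, 0.8125, 0.4675, 0.03
R0 = Σ lx·mx = 0 + 0 + 6.4255 + 3.16875 + 0.748 + 0.042 = 10.38425
Σ x·lx·mx = 25.55925; T = 25.55925/10.38425 = 2.46135…
r ≈ ln(R0)/T = ln(10.38425)/2.46135… = 0.95082… → 0.951

0.951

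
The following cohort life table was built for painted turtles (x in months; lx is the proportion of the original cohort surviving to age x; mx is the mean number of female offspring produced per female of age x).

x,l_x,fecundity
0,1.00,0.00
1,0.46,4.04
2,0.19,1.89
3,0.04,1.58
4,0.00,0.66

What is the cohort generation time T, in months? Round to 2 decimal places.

lx·mx: 0, 1.8584, 0.3591, 0.0632, 0 → R0 = 2.2807
x·lx·mx: 0, 1.8584, 0.7182, 0.1896, 0 → Σ = 2.7662
T = 2.7662 / 2.2807 = 1.212873… → 1.21

1.21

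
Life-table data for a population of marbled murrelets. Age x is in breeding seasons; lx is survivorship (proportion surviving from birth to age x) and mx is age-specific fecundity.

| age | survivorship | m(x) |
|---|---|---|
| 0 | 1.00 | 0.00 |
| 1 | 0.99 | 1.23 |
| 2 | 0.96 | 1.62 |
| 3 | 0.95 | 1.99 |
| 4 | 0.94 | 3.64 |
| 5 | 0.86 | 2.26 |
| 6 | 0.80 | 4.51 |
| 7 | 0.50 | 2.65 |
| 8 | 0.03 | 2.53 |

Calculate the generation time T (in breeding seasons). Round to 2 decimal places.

4.32

lx·mx: 0, 1.2177, 1.5552, 1.8905, 3.4216, 1.9436, 3.608, 1.325, 0.0759 → R0 = 15.0375
x·lx·mx: 0, 1.2177, 3.1104, 5.6715, 13.6864, 9.718, 21.648, 9.275, 0.6072 → Σ = 64.9342
T = 64.9342 / 15.0375 = 4.318151… → 4.32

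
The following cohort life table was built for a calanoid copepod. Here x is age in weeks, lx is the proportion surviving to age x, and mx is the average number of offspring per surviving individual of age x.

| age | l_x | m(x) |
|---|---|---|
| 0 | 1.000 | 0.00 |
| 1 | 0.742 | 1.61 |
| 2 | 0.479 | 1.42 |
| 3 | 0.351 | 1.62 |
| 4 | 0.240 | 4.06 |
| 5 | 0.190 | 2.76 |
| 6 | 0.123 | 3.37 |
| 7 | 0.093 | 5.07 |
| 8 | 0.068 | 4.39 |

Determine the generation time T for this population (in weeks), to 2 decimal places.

lx·mx: 0, 1.19462, 0.68018, 0.56862, 0.9744, 0.5244, 0.41451, 0.47151, 0.29852 → R0 = 5.12676
x·lx·mx: 0, 1.19462, 1.36036, 1.70586, 3.8976, 2.622, 2.48706, 3.30057, 2.38816 → Σ = 18.95623
T = 18.95623 / 5.12676 = 3.697507… → 3.70

3.70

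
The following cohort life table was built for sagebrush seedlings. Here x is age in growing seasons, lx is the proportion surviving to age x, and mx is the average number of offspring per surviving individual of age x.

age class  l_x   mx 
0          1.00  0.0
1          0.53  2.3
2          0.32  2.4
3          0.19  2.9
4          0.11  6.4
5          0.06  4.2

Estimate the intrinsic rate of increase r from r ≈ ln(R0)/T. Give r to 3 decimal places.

R0 = Σ lx·mx = 0 + 1.219 + 0.768 + 0.551 + 0.704 + 0.252 = 3.494
Σ x·lx·mx = 8.484; T = 8.484/3.494 = 2.42816…
r ≈ ln(R0)/T = ln(3.494)/2.42816… = 0.51522… → 0.515

0.515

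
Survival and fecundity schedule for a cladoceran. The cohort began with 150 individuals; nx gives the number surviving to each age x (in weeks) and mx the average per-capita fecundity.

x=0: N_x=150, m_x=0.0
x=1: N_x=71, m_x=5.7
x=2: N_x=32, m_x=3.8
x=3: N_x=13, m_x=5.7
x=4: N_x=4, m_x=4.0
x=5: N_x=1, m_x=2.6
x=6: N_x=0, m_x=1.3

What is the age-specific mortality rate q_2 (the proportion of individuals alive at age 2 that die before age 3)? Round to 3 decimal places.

lx = nx/n0 = nx/150: 1, 0.47333…, 0.21333…, 0.08667…, 0.02667…, 0.00667…, 0
q_2 = (l_2 − l_3) / l_2 = (0.213333… − 0.086667…) / 0.213333…
     = 0.126667… / 0.213333… = 0.59375… → 0.594

0.594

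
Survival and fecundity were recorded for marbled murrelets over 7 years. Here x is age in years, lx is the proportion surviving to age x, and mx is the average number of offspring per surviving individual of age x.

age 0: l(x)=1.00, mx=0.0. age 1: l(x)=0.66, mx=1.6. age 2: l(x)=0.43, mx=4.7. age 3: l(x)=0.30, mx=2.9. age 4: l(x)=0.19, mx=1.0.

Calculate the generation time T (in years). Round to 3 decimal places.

lx·mx: 0, 1.056, 2.021, 0.87, 0.19 → R0 = 4.137
x·lx·mx: 0, 1.056, 4.042, 2.61, 0.76 → Σ = 8.468
T = 8.468 / 4.137 = 2.046894… → 2.047

2.047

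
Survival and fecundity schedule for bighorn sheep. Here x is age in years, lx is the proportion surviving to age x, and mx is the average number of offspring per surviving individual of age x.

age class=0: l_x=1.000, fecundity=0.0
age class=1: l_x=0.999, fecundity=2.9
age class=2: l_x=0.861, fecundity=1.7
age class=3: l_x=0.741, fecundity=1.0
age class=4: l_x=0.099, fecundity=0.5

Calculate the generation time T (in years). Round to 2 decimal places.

lx·mx: 0, 2.8971, 1.4637, 0.741, 0.0495 → R0 = 5.1513
x·lx·mx: 0, 2.8971, 2.9274, 2.223, 0.198 → Σ = 8.2455
T = 8.2455 / 5.1513 = 1.600664… → 1.60

1.60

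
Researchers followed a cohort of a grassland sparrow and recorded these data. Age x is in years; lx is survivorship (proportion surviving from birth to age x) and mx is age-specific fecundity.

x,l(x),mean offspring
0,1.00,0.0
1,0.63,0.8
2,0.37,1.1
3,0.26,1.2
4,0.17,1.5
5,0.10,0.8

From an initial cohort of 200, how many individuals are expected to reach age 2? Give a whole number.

74

Expected survivors = N0 · l_2 = 200 × 0.37 = 74 → 74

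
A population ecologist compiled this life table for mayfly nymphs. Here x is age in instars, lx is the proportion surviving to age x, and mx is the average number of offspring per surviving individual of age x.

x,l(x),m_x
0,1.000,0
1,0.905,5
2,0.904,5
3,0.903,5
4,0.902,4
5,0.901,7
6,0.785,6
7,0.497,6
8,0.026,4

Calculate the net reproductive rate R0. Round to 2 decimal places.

lx·mx by age: 0, 4.525, 4.52, 4.515, 3.608, 6.307, 4.71, 2.982, 0.104
R0 = Σ lx·mx = 31.271 → 31.27

31.27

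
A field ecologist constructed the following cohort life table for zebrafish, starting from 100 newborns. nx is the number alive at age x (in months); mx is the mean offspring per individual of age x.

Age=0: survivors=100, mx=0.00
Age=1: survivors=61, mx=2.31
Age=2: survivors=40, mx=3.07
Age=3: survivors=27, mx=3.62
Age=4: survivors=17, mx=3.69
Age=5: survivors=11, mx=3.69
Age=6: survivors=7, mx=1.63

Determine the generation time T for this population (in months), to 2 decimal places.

2.52

lx = nx/n0 = nx/100: 1, 0.61, 0.4, 0.27, 0.17, 0.11, 0.07
lx·mx: 0, 1.4091, 1.228, 0.9774, 0.6273, 0.4059, 0.1141 → R0 = 4.7618
x·lx·mx: 0, 1.4091, 2.456, 2.9322, 2.5092, 2.0295, 0.6846 → Σ = 12.0206
T = 12.0206 / 4.7618 = 2.524382… → 2.52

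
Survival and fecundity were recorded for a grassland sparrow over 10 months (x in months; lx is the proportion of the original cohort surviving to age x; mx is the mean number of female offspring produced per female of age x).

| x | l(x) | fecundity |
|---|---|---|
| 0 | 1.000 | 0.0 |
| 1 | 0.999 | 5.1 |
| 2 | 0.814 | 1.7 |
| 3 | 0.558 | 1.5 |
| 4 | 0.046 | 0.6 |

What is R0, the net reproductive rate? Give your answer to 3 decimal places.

7.343

lx·mx by age: 0, 5.0949, 1.3838, 0.837, 0.0276
R0 = Σ lx·mx = 7.3433 → 7.343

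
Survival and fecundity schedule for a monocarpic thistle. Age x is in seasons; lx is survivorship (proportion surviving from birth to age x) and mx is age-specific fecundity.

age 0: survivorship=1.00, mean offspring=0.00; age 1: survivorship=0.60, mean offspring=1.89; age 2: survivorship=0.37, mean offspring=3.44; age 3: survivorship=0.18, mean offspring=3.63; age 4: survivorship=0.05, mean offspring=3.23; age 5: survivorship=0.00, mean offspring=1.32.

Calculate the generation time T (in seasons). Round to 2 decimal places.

1.95

lx·mx: 0, 1.134, 1.2728, 0.6534, 0.1615, 0 → R0 = 3.2217
x·lx·mx: 0, 1.134, 2.5456, 1.9602, 0.646, 0 → Σ = 6.2858
T = 6.2858 / 3.2217 = 1.951082… → 1.95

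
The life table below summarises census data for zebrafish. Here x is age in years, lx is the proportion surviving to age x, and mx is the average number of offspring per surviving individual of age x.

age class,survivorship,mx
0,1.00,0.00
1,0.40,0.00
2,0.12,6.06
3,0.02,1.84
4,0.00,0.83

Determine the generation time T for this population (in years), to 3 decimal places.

lx·mx: 0, 0, 0.7272, 0.0368, 0 → R0 = 0.764
x·lx·mx: 0, 0, 1.4544, 0.1104, 0 → Σ = 1.5648
T = 1.5648 / 0.764 = 2.048168… → 2.048

2.048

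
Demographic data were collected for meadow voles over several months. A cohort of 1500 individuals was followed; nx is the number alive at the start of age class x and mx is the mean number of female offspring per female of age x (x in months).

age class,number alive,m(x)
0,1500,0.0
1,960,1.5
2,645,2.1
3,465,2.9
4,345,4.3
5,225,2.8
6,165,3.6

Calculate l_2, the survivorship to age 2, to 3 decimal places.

0.430

l_2 = n_2/n_0 = 645/1500 = 0.43 → 0.430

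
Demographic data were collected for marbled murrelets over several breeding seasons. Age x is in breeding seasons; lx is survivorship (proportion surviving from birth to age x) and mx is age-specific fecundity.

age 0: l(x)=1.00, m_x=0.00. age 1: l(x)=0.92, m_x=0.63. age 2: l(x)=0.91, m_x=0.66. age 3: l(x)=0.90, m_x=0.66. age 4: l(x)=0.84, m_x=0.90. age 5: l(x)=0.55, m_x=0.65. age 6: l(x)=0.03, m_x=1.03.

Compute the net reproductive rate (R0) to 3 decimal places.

lx·mx by age: 0, 0.5796, 0.6006, 0.594, 0.756, 0.3575, 0.0309
R0 = Σ lx·mx = 2.9186 → 2.919

2.919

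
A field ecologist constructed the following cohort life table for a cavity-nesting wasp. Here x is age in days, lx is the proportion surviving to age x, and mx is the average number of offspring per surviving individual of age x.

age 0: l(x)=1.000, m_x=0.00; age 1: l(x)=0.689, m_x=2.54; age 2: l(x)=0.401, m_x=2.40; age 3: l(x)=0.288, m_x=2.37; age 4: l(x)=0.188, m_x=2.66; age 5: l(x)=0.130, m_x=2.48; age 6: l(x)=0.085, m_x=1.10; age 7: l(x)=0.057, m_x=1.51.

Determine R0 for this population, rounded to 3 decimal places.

lx·mx by age: 0, 1.75006, 0.9624, 0.68256, 0.50008, 0.3224, 0.0935, 0.08607
R0 = Σ lx·mx = 4.39707 → 4.397

4.397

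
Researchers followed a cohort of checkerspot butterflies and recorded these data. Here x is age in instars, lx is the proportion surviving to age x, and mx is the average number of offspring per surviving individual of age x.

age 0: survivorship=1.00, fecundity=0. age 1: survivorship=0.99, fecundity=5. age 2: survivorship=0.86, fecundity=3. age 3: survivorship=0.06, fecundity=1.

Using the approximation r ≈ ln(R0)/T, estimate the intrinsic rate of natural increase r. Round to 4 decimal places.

R0 = Σ lx·mx = 0 + 4.95 + 2.58 + 0.06 = 7.59
Σ x·lx·mx = 10.29; T = 10.29/7.59 = 1.35573…
r ≈ ln(R0)/T = ln(7.59)/1.35573… = 1.49501… → 1.4950

1.4950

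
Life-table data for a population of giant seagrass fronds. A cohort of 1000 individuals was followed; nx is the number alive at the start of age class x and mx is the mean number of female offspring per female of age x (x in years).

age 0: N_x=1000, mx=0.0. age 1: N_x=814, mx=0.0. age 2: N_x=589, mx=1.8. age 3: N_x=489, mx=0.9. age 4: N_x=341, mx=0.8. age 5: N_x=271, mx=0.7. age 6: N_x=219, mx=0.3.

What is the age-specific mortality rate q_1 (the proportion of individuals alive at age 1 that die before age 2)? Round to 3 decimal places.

lx = nx/n0 = nx/1000: 1, 0.814, 0.589, 0.489, 0.341, 0.271, 0.219
q_1 = (l_1 − l_2) / l_1 = (0.814 − 0.589) / 0.814
     = 0.225 / 0.814 = 0.276413… → 0.276

0.276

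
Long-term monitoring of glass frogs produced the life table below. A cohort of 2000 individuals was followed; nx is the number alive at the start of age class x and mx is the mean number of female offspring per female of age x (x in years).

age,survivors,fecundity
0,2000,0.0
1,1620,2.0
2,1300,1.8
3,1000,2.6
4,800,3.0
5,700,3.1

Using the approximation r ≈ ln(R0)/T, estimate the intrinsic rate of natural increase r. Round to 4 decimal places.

0.6530

lx = nx/n0 = nx/2000: 1, 0.81, 0.65, 0.5, 0.4, 0.35
R0 = Σ lx·mx = 0 + 1.62 + 1.17 + 1.3 + 1.2 + 1.085 = 6.375
Σ x·lx·mx = 18.085; T = 18.085/6.375 = 2.83686…
r ≈ ln(R0)/T = ln(6.375)/2.83686… = 0.652969… → 0.6530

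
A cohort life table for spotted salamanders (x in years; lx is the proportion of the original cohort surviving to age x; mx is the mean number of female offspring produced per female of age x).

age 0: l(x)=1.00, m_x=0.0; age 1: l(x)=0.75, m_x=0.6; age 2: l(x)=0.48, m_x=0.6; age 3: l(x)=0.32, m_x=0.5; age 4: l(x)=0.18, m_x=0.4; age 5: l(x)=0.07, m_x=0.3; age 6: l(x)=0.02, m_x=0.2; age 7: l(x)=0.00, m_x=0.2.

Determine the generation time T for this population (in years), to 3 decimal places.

lx·mx: 0, 0.45, 0.288, 0.16, 0.072, 0.021, 0.004, 0 → R0 = 0.995
x·lx·mx: 0, 0.45, 0.576, 0.48, 0.288, 0.105, 0.024, 0 → Σ = 1.923
T = 1.923 / 0.995 = 1.932663… → 1.933

1.933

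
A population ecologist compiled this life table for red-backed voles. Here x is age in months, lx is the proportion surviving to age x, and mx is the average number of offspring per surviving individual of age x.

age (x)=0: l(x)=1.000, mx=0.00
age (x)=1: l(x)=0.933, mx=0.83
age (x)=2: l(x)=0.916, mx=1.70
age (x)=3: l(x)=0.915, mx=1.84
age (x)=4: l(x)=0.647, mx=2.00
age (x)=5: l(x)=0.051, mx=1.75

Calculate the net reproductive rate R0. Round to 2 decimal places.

5.40

lx·mx by age: 0, 0.77439, 1.5572, 1.6836, 1.294, 0.08925
R0 = Σ lx·mx = 5.39844 → 5.40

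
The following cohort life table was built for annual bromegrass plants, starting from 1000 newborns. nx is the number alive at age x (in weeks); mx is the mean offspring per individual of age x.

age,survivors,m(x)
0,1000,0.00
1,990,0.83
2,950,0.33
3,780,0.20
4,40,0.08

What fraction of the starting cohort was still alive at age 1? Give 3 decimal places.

0.990

l_1 = n_1/n_0 = 990/1000 = 0.99 → 0.990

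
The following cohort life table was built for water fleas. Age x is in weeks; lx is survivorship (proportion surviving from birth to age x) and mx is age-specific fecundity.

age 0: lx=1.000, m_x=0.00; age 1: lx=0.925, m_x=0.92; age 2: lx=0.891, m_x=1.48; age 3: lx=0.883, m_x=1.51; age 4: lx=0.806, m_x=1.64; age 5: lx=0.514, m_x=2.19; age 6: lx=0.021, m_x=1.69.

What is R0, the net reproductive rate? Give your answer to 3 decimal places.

5.986

lx·mx by age: 0, 0.851, 1.31868, 1.33333, 1.32184, 1.12566, 0.03549
R0 = Σ lx·mx = 5.986 → 5.986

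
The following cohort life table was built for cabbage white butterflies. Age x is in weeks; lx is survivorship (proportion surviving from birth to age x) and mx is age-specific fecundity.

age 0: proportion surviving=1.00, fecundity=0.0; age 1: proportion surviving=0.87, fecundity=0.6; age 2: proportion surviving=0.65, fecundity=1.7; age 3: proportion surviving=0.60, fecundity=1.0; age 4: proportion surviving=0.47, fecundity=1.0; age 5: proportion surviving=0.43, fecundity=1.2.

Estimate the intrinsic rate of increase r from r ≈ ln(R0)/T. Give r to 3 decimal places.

R0 = Σ lx·mx = 0 + 0.522 + 1.105 + 0.6 + 0.47 + 0.516 = 3.213
Σ x·lx·mx = 8.992; T = 8.992/3.213 = 2.79863…
r ≈ ln(R0)/T = ln(3.213)/2.79863… = 0.41706… → 0.417

0.417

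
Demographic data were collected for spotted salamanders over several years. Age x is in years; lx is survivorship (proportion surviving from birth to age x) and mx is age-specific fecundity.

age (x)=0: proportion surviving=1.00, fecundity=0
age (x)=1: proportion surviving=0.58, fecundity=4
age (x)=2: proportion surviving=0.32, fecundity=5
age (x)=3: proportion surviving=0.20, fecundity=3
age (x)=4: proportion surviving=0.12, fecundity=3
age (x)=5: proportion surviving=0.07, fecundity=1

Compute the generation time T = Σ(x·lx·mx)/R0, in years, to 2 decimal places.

lx·mx: 0, 2.32, 1.6, 0.6, 0.36, 0.07 → R0 = 4.95
x·lx·mx: 0, 2.32, 3.2, 1.8, 1.44, 0.35 → Σ = 9.11
T = 9.11 / 4.95 = 1.840404… → 1.84

1.84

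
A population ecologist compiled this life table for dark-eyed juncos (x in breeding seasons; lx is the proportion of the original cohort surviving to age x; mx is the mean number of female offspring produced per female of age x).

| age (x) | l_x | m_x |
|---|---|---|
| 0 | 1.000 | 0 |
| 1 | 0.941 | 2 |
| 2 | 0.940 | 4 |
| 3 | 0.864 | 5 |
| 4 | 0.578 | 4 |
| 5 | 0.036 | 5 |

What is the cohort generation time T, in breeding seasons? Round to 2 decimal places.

lx·mx: 0, 1.882, 3.76, 4.32, 2.312, 0.18 → R0 = 12.454
x·lx·mx: 0, 1.882, 7.52, 12.96, 9.248, 0.9 → Σ = 32.51
T = 32.51 / 12.454 = 2.610406… → 2.61

2.61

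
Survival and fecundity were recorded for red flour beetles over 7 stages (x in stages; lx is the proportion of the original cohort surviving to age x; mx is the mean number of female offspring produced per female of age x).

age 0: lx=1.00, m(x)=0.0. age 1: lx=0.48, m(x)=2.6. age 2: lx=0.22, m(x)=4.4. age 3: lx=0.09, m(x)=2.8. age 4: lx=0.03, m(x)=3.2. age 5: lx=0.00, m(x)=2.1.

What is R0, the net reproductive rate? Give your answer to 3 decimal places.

lx·mx by age: 0, 1.248, 0.968, 0.252, 0.096, 0
R0 = Σ lx·mx = 2.564 → 2.564

2.564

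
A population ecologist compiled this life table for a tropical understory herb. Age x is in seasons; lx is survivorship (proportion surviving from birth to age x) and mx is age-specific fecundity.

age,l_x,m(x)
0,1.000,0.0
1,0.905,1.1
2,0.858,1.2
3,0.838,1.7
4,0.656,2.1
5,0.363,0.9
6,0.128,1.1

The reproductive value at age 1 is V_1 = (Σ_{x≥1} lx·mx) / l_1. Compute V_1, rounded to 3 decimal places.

5.851

lx·mx for x ≥ 1: 0.9955, 1.0296, 1.4246, 1.3776, 0.3267, 0.1408 → sum = 5.2948
V_1 = 5.2948 / l_1 = 5.2948 / 0.905 = 5.850608… → 5.851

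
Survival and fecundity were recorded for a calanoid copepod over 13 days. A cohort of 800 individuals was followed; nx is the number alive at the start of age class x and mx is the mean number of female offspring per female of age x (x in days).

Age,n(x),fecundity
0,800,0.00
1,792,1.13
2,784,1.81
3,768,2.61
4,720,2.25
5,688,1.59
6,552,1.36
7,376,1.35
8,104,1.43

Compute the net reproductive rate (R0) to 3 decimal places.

10.549

lx = nx/n0 = nx/800: 1, 0.99, 0.98, 0.96, 0.9, 0.86, 0.69, 0.47, 0.13
lx·mx by age: 0, 1.1187, 1.7738, 2.5056, 2.025, 1.3674, 0.9384, 0.6345, 0.1859
R0 = Σ lx·mx = 10.5493 → 10.549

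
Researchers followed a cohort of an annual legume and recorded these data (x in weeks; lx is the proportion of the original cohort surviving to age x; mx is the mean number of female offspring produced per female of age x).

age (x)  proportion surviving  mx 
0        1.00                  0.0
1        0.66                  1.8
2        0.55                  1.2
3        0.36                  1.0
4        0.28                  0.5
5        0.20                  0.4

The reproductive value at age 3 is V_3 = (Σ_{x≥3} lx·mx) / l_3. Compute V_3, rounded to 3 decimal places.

1.611

lx·mx for x ≥ 3: 0.36, 0.14, 0.08 → sum = 0.58
V_3 = 0.58 / l_3 = 0.58 / 0.36 = 1.611111… → 1.611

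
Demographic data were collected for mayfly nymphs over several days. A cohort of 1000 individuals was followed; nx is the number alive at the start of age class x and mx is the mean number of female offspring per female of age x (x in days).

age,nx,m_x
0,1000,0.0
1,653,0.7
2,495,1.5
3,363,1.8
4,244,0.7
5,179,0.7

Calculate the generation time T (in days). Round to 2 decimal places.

lx = nx/n0 = nx/1000: 1, 0.653, 0.495, 0.363, 0.244, 0.179
lx·mx: 0, 0.4571, 0.7425, 0.6534, 0.1708, 0.1253 → R0 = 2.1491
x·lx·mx: 0, 0.4571, 1.485, 1.9602, 0.6832, 0.6265 → Σ = 5.212
T = 5.212 / 2.1491 = 2.425201… → 2.43

2.43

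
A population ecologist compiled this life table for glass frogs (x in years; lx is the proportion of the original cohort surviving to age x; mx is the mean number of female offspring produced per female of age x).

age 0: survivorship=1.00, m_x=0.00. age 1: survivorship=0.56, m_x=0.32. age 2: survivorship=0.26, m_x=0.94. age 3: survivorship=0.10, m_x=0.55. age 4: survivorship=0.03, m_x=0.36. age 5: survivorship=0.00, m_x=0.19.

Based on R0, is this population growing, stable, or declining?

declining

R0 = Σ lx·mx = 0 + 0.1792 + 0.2444 + 0.055 + 0.0108 + 0 = 0.4894
R0 < 1, so the population is declining.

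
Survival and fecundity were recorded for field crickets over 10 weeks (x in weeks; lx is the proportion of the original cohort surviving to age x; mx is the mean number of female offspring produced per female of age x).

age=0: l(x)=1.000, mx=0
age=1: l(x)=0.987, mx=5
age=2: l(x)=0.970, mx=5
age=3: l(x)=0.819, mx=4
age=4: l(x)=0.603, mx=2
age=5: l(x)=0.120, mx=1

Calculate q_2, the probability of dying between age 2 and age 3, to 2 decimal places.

0.16

q_2 = (l_2 − l_3) / l_2 = (0.97 − 0.819) / 0.97
     = 0.151 / 0.97 = 0.15567… → 0.16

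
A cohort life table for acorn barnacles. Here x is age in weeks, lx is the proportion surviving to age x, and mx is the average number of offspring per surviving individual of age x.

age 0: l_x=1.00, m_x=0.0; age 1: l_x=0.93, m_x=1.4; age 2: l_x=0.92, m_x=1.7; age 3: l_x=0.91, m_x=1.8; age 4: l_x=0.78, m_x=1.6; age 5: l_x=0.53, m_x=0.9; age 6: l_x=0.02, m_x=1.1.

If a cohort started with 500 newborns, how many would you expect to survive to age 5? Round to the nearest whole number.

Expected survivors = N0 · l_5 = 500 × 0.53 = 265 → 265

265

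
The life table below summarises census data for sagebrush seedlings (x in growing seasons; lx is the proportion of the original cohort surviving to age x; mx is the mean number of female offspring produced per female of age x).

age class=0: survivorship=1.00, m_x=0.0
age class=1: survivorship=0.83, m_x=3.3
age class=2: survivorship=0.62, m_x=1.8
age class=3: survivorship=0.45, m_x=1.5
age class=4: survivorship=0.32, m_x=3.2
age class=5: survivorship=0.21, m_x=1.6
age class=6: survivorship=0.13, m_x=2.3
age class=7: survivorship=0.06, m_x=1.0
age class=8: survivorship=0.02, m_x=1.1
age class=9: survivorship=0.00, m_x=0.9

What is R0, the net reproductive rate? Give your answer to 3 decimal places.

6.271

lx·mx by age: 0, 2.739, 1.116, 0.675, 1.024, 0.336, 0.299, 0.06, 0.022, 0
R0 = Σ lx·mx = 6.271 → 6.271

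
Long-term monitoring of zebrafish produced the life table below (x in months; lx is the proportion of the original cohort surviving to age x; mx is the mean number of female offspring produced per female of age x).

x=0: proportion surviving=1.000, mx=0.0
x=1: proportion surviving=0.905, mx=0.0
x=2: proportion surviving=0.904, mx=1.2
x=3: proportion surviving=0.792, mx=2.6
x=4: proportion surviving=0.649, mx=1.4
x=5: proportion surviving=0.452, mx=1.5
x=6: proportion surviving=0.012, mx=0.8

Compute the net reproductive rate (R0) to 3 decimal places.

lx·mx by age: 0, 0, 1.0848, 2.0592, 0.9086, 0.678, 0.0096
R0 = Σ lx·mx = 4.7402 → 4.740

4.740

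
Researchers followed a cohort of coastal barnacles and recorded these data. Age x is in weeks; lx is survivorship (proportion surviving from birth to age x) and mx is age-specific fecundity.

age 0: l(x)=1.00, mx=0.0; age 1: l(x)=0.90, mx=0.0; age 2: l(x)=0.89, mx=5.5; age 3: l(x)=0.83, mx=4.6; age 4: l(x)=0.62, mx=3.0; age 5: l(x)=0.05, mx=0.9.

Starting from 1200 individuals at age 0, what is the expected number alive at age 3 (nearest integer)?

996

Expected survivors = N0 · l_3 = 1200 × 0.83 = 996 → 996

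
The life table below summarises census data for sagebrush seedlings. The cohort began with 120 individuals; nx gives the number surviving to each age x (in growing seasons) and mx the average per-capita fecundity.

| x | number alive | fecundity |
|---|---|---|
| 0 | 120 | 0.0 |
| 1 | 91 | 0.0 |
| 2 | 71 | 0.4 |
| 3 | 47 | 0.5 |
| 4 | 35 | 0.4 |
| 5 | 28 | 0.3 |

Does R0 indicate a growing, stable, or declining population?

lx = nx/n0 = nx/120: 1, 0.75833…, 0.59167…, 0.39167…, 0.29167…, 0.23333…
R0 = Σ lx·mx = 0 + 0 + 0.236667… + 0.195833… + 0.116667… + 0.07… = 0.619167…
R0 < 1, so the population is declining.

declining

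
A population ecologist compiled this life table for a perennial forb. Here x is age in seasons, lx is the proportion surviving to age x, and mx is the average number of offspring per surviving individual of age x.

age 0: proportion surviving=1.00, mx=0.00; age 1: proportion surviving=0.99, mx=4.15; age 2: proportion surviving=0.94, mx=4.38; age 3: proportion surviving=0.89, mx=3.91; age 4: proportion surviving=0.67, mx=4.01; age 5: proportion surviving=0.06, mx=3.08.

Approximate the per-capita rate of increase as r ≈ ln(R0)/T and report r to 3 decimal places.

R0 = Σ lx·mx = 0 + 4.1085 + 4.1172 + 3.4799 + 2.6867 + 0.1848 = 14.5771
Σ x·lx·mx = 34.4534; T = 34.4534/14.5771 = 2.36353…
r ≈ ln(R0)/T = ln(14.5771)/2.36353… = 1.13367… → 1.134

1.134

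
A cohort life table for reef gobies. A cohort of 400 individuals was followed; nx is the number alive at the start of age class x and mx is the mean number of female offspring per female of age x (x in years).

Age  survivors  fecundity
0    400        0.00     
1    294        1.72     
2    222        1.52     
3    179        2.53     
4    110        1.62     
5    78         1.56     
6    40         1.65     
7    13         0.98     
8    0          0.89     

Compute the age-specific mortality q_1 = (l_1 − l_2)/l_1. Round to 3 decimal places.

0.245

lx = nx/n0 = nx/400: 1, 0.735, 0.555, 0.4475, 0.275, 0.195, 0.1, 0.0325, 0
q_1 = (l_1 − l_2) / l_1 = (0.735 − 0.555) / 0.735
     = 0.18 / 0.735 = 0.244898… → 0.245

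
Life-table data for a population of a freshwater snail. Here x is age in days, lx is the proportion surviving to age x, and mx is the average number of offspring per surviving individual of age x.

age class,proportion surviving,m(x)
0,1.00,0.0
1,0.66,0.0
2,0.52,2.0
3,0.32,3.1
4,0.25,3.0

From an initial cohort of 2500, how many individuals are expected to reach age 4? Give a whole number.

625

Expected survivors = N0 · l_4 = 2500 × 0.25 = 625 → 625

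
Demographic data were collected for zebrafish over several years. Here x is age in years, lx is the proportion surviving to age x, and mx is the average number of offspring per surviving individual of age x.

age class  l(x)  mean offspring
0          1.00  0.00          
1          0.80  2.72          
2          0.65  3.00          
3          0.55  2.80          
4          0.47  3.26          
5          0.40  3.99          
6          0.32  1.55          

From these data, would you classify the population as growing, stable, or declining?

R0 = Σ lx·mx = 0 + 2.176 + 1.95 + 1.54 + 1.5322 + 1.596 + 0.496 = 9.2902
R0 > 1, so the population is growing.

growing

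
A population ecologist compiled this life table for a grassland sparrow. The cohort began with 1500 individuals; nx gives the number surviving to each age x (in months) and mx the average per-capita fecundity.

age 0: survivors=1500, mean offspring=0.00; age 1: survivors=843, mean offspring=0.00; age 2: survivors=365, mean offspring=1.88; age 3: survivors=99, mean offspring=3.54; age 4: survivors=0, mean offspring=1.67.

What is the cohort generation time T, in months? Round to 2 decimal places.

lx = nx/n0 = nx/1500: 1, 0.562, 0.24333…, 0.066, 0
lx·mx: 0, 0, 0.457467…, 0.23364, 0 → R0 = 0.691107…
x·lx·mx: 0, 0, 0.914933…, 0.70092, 0 → Σ = 1.615853…
T = 1.615853… / 0.691107… = 2.338066… → 2.34

2.34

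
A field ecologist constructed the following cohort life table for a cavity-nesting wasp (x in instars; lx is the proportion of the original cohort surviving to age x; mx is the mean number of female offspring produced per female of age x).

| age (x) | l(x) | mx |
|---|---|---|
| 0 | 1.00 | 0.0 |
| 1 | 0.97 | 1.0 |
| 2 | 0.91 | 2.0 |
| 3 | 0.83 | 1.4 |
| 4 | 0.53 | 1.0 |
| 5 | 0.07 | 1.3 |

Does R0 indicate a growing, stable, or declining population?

R0 = Σ lx·mx = 0 + 0.97 + 1.82 + 1.162 + 0.53 + 0.091 = 4.573
R0 > 1, so the population is growing.

growing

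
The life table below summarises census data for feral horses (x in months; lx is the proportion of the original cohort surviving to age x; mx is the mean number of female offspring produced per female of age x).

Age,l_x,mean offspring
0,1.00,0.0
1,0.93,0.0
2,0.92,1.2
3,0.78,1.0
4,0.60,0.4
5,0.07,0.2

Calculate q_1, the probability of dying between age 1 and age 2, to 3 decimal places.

q_1 = (l_1 − l_2) / l_1 = (0.93 − 0.92) / 0.93
     = 0.01 / 0.93 = 0.010753… → 0.011

0.011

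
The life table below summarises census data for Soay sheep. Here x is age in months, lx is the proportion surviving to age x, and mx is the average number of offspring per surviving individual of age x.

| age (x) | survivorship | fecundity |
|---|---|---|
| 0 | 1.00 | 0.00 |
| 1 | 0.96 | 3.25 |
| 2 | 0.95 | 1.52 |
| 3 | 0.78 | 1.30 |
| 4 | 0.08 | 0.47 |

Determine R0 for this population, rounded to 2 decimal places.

lx·mx by age: 0, 3.12, 1.444, 1.014, 0.0376
R0 = Σ lx·mx = 5.6156 → 5.62

5.62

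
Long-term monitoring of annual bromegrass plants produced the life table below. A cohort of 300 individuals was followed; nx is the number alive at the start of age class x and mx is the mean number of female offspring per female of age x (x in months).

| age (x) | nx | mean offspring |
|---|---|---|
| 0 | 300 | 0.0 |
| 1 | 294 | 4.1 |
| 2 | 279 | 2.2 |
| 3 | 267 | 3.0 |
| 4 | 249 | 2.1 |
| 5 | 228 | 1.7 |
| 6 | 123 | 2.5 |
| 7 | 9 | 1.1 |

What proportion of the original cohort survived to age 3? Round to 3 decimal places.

l_3 = n_3/n_0 = 267/300 = 0.89 → 0.890

0.890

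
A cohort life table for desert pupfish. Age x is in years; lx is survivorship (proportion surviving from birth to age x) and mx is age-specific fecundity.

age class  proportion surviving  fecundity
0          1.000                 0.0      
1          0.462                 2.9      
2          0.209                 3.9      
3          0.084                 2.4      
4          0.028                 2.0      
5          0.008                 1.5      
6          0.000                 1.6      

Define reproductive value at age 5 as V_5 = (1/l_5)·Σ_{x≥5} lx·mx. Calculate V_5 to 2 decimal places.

1.50

lx·mx for x ≥ 5: 0.012, 0 → sum = 0.012
V_5 = 0.012 / l_5 = 0.012 / 0.008 = 1.5 → 1.50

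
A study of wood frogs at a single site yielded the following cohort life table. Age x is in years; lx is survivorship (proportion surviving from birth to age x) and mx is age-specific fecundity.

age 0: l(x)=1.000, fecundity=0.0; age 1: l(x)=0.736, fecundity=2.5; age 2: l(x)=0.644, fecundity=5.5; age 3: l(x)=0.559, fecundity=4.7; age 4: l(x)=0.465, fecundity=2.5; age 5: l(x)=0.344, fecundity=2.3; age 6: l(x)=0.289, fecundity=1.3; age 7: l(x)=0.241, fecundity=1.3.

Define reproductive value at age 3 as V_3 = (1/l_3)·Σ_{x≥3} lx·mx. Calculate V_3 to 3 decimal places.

lx·mx for x ≥ 3: 2.6273, 1.1625, 0.7912, 0.3757, 0.3133 → sum = 5.27
V_3 = 5.27 / l_3 = 5.27 / 0.559 = 9.427549… → 9.428

9.428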